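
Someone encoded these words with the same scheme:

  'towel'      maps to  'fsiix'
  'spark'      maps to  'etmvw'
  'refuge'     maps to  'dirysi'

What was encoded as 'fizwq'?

tense

Shifts by position in towel: pos 0: t→f (+12), pos 1: o→s (+4), pos 2: w→i (+12), pos 3: e→i (+4) — repeating every 2. It's a Vigenère-style cipher with numeric key [12,4]: position i shifts by key[i mod 2].
Undoing it on fizwq: f−12=t, i−4=e, z−12=n, w−4=s, q−12=e.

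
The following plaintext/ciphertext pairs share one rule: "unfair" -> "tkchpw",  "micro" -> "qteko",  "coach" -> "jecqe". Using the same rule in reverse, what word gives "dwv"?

The word is reversed, then every letter is shifted forward by 2.
Decoding dwv: shift back: d−2=b, w−2=u, v−2=t → but; then reverse → tub.

tub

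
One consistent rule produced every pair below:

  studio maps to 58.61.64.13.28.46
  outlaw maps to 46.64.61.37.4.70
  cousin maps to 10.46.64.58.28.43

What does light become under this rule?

37.28.22.25.61

s(#19)→58 and t(#20)→61: differences scale by 3, so n = 3·pos + 1. With a=1..z=26, the number is 3·pos + 1.
Applying it to light: l=12→37, i=9→28, g=7→22, h=8→25, t=20→61.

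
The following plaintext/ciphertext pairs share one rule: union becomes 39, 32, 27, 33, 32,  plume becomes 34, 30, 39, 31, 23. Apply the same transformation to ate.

Letters become their 1-based position plus 18 (so a→19, b→20, …).
Applying it to ate: a=1→19, t=20→38, e=5→23.

19, 38, 23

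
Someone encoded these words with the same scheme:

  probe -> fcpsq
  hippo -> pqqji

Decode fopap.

The output letters match the input read backwards, each shifted +1: probe reversed is eborp. The word is reversed, then every letter is shifted forward by 1.
Decoding fopap: shift back: f−1=e, o−1=n, p−1=o, a−1=z, p−1=o → enozo; then reverse → ozone.

ozone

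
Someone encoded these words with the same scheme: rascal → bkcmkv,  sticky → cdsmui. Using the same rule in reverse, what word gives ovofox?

Compare letters: r→b is +10, a→k is +10, s→c is +10 — a constant shift. It's a constant shift of +10 (ROT10).
Undoing it on ovofox: o−10=e, v−10=l, o−10=e, f−10=v, o−10=e, x−10=n.

eleven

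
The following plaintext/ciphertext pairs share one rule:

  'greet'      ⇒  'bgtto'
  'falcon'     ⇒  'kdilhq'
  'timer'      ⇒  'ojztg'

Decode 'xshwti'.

g(6)→b(1) and r(17)→g(6) fit y≡17x+3 (mod 26); the inverse of 17 mod 26 is 23. Treating letters as 0–25, the rule is x ↦ 17x + 3 (mod 26).
Reversing it on xshwti: x(23)→23·(23−3)≡18=s; s(18)→23·(18−3)≡7=h; h(7)→23·(7−3)≡14=o; w(22)→23·(22−3)≡21=v; t(19)→23·(19−3)≡4=e; i(8)→23·(8−3)≡11=l (all mod 26).

shovel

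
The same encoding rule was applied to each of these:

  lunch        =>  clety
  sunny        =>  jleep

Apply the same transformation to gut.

Compare letters: l→c is +17, u→l is +17, n→e is +17 — a constant shift. This is a Caesar cipher with shift 17.
For gut: g+17=x, u+17=l, t+17=k.

xlk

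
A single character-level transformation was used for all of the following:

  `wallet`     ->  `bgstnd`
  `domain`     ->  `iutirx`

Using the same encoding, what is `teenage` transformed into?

yklvjqp

In wallet: w→b is +5, a→g is +6, l→s is +7, l→t is +8 — the shift increases by 1 each position. Each letter shifts forward by (position + 5), i.e. 5, 6, 7, … — the shift grows by one for each successive letter.
Applying it to teenage: t+5=y, e+6=k, e+7=l, n+8=v, a+9=j, g+10=q, e+11=p.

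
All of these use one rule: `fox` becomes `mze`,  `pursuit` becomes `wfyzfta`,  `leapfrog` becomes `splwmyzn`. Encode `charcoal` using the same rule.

jolyjzls

The shift depends on letter class: consonant f→m is +7, but vowel o→z is +11. Two shifts are in play — +11 for a/e/i/o/u, +7 for every other letter.
Applying it to charcoal: c(cons)+7=j, h(cons)+7=o, a(vowel)+11=l, r(cons)+7=y, c(cons)+7=j, o(vowel)+11=z, a(vowel)+11=l, l(cons)+7=s.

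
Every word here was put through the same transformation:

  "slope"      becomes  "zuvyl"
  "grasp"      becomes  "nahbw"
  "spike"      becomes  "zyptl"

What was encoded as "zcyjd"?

Shifts by position in slope: pos 0: s→z (+7), pos 1: l→u (+9), pos 2: o→v (+7), pos 3: p→y (+9) — repeating every 2. It's a Vigenère-style cipher with numeric key [7,9]: position i shifts by key[i mod 2].
Decoding zcyjd: z−7=s, c−9=t, y−7=r, j−9=a, d−7=w.

straw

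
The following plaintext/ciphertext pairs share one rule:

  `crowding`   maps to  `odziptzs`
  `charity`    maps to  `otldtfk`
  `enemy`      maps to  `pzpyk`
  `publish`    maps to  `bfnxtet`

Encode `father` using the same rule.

The shift depends on letter class: consonant c→o is +12, but vowel o→z is +11. Two shifts are in play — +11 for a/e/i/o/u, +12 for every other letter.
On father: f(cons)+12=r, a(vowel)+11=l, t(cons)+12=f, h(cons)+12=t, e(vowel)+11=p, r(cons)+12=d.

rlftpd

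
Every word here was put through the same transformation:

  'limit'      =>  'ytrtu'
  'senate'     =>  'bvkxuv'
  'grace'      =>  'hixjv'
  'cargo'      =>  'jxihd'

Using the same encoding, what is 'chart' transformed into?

This is an affine cipher: with a=0,…,z=25, each position x becomes (19x+23) mod 26.
Applying it to chart: c(2)→19·2+23≡9=j; h(7)→19·7+23≡0=a; a(0)→19·0+23≡23=x; r(17)→19·17+23≡8=i; t(19)→19·19+23≡20=u (all mod 26).

jaxiu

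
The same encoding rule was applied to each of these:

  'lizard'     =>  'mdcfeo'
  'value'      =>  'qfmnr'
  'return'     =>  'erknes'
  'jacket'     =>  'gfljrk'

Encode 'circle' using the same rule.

l(11)→m(12) and i(8)→d(3) fit y≡3x+5 (mod 26); the inverse of 3 mod 26 is 9. This is an affine cipher: with a=0,…,z=25, each position x becomes (3x+5) mod 26.
On circle: c(2)→3·2+5≡11=l; i(8)→3·8+5≡3=d; r(17)→3·17+5≡4=e; c(2)→3·2+5≡11=l; l(11)→3·11+5≡12=m; e(4)→3·4+5≡17=r (all mod 26).

ldelmr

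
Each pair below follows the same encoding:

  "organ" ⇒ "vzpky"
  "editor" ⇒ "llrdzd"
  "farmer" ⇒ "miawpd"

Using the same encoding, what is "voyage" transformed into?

Each letter shifts forward by (position + 7), i.e. 7, 8, 9, … — the shift grows by one for each successive letter.
Applying it to voyage: v+7=c, o+8=w, y+9=h, a+10=k, g+11=r, e+12=q.

cwhkrq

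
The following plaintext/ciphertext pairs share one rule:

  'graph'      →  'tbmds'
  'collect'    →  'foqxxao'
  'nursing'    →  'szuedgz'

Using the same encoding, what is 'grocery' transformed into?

kdqoads

The output letters match the input read backwards, each shifted +12: graph reversed is hparg. Two steps: reverse the string, then apply a Caesar shift of +12.
On grocery: reverse → yrecorg; then shift: y+12=k, r+12=d, e+12=q, c+12=o, o+12=a, r+12=d, g+12=s.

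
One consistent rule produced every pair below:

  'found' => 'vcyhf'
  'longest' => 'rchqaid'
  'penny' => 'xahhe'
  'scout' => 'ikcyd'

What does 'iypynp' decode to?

Treating letters as 0–25, the rule is x ↦ 21x + 20 (mod 26).
Reversing it on iypynp: i(8)→5·(8−20)≡18=s; y(24)→5·(24−20)≡20=u; p(15)→5·(15−20)≡1=b; y(24)→5·(24−20)≡20=u; n(13)→5·(13−20)≡17=r; p(15)→5·(15−20)≡1=b (all mod 26).

suburb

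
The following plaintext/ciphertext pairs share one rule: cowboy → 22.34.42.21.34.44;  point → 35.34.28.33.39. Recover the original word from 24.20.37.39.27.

c is letter #3 and maps to 22: an offset of 19. Each letter is replaced by its alphabet position (a=1..z=26) + 19.
Decoding 24.20.37.39.27: 24→(24−19)÷1=5=e, 20→(20−19)÷1=1=a, 37→(37−19)÷1=18=r, 39→(39−19)÷1=20=t, 27→(27−19)÷1=8=h.

earth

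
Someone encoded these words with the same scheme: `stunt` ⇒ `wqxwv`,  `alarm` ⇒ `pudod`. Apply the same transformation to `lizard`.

The output letters match the input read backwards, each shifted +3: stunt reversed is tnuts. Read the word backwards and shift each letter +3.
Applying it to lizard: reverse → drazil; then shift: d+3=g, r+3=u, a+3=d, z+3=c, i+3=l, l+3=o.

gudclo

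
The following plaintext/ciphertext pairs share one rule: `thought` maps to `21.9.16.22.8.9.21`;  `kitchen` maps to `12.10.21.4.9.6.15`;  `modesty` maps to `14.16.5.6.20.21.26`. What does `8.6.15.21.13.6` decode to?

gentle

Each letter is replaced by its alphabet position (a=1..z=26) + 1.
Undoing it on 8.6.15.21.13.6: 8→(8−1)÷1=7=g, 6→(6−1)÷1=5=e, 15→(15−1)÷1=14=n, 21→(21−1)÷1=20=t, 13→(13−1)÷1=12=l, 6→(6−1)÷1=5=e.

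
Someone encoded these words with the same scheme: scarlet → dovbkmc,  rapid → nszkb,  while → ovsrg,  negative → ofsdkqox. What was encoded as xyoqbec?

The output letters match the input read backwards, each shifted +10: scarlet reversed is telracs. The word is reversed, then every letter is shifted forward by 10.
Reversing it on xyoqbec: shift back: x−10=n, y−10=o, o−10=e, q−10=g, b−10=r, e−10=u, c−10=s → noegrus; then reverse → surgeon.

surgeon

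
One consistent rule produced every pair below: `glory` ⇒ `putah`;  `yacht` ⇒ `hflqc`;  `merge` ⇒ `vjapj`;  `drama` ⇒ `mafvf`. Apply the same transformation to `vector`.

ejlcta

The shift depends on letter class: consonant g→p is +9, but vowel o→t is +5. Vowels shift forward by 5 and consonants shift forward by 9.
Applying it to vector: v(cons)+9=e, e(vowel)+5=j, c(cons)+9=l, t(cons)+9=c, o(vowel)+5=t, r(cons)+9=a.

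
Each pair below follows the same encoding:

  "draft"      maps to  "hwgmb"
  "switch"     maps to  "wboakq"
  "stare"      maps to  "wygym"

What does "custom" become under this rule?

gzyawv

In draft: d→h is +4, r→w is +5, a→g is +6, f→m is +7 — the shift increases by 1 each position. Each letter shifts forward by (position + 4), i.e. 4, 5, 6, … — the shift grows by one for each successive letter.
Applying it to custom: c+4=g, u+5=z, s+6=y, t+7=a, o+8=w, m+9=v.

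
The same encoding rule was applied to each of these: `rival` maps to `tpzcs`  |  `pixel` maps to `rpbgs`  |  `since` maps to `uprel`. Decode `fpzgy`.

Shifts by position in rival: pos 0: r→t (+2), pos 1: i→p (+7), pos 2: v→z (+4), pos 3: a→c (+2), pos 4: l→s (+7) — repeating every 3. It's a Vigenère-style cipher with numeric key [2,7,4]: position i shifts by key[i mod 3].
Undoing it on fpzgy: f−2=d, p−7=i, z−4=v, g−2=e, y−7=r.

diver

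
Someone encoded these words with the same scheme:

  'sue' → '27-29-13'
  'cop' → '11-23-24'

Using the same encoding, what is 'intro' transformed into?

s is letter #19 and maps to 27: an offset of 8. The number is (letter's place in the alphabet, a=1) + 8.
For intro: i=9→17, n=14→22, t=20→28, r=18→26, o=15→23.

17-22-28-26-23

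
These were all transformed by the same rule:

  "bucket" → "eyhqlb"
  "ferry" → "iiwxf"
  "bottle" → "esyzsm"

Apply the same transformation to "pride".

svnjl

In bucket: b→e is +3, u→y is +4, c→h is +5, k→q is +6 — the shift increases by 1 each position. Each letter shifts forward by (position + 3), i.e. 3, 4, 5, … — the shift grows by one for each successive letter.
For pride: p+3=s, r+4=v, i+5=n, d+6=j, e+7=l.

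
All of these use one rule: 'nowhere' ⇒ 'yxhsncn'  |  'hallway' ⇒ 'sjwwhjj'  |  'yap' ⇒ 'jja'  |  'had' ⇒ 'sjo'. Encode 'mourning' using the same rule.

xxdcyryr

Vowels shift forward by 9 and consonants shift forward by 11.
For mourning: m(cons)+11=x, o(vowel)+9=x, u(vowel)+9=d, r(cons)+11=c, n(cons)+11=y, i(vowel)+9=r, n(cons)+11=y, g(cons)+11=r.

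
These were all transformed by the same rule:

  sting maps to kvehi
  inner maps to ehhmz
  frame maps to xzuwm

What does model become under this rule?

wsbml

s(18)→k(10) and t(19)→v(21) fit y≡11x+20 (mod 26); the inverse of 11 mod 26 is 19. Treating letters as 0–25, the rule is x ↦ 11x + 20 (mod 26).
For model: m(12)→11·12+20≡22=w; o(14)→11·14+20≡18=s; d(3)→11·3+20≡1=b; e(4)→11·4+20≡12=m; l(11)→11·11+20≡11=l (all mod 26).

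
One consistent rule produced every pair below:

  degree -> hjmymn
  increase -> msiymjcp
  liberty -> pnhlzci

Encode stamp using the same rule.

Each letter shifts forward by (position + 4), i.e. 4, 5, 6, … — the shift grows by one for each successive letter.
Applying it to stamp: s+4=w, t+5=y, a+6=g, m+7=t, p+8=x.

wygtx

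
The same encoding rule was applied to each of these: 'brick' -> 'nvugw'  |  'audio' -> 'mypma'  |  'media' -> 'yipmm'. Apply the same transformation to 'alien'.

mpuiz

Shifts by position in brick: pos 0: b→n (+12), pos 1: r→v (+4), pos 2: i→u (+12), pos 3: c→g (+4) — repeating every 2. The shifts repeat in a cycle of length 2: positions 0,1,… shift by +12, +4, then the pattern repeats.
For alien: a+12=m, l+4=p, i+12=u, e+4=i, n+12=z.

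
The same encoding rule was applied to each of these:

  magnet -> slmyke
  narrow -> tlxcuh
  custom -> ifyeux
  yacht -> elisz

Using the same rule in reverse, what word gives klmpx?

eager

Shifts by position in magnet: pos 0: m→s (+6), pos 1: a→l (+11), pos 2: g→m (+6), pos 3: n→y (+11) — repeating every 2. It's a Vigenère-style cipher with numeric key [6,11]: position i shifts by key[i mod 2].
Decoding klmpx: k−6=e, l−11=a, m−6=g, p−11=e, x−6=r.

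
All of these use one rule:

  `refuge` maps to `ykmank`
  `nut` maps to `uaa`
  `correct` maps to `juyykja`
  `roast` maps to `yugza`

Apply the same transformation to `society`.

zujokaf

The shift depends on letter class: consonant r→y is +7, but vowel e→k is +6. Vowels shift forward by 6 and consonants shift forward by 7.
Applying it to society: s(cons)+7=z, o(vowel)+6=u, c(cons)+7=j, i(vowel)+6=o, e(vowel)+6=k, t(cons)+7=a, y(cons)+7=f.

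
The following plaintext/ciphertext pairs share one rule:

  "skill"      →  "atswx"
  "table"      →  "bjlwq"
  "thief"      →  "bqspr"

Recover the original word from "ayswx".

In skill: s→a is +8, k→t is +9, i→s is +10, l→w is +11 — the shift increases by 1 each position. Letter i (0-indexed) is shifted by i+8, so successive shifts are 8, 9, 10, ….
Undoing it on ayswx: a−8=s, y−9=p, s−10=i, w−11=l, x−12=l.

spill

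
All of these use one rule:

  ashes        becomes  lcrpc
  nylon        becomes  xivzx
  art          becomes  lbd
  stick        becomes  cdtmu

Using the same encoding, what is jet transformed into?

tpd

The shift depends on letter class: consonant s→c is +10, but vowel a→l is +11. Two shifts are in play — +11 for a/e/i/o/u, +10 for every other letter.
On jet: j(cons)+10=t, e(vowel)+11=p, t(cons)+10=d.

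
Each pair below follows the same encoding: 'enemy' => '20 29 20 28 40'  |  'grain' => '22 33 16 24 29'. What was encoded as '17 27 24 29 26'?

Each letter is replaced by its alphabet position (a=1..z=26) + 15.
Decoding 17 27 24 29 26: 17→(17−15)÷1=2=b, 27→(27−15)÷1=12=l, 24→(24−15)÷1=9=i, 29→(29−15)÷1=14=n, 26→(26−15)÷1=11=k.

blink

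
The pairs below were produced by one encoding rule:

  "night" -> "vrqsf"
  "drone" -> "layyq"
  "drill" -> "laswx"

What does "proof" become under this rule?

xayzr

Letter i (0-indexed) is shifted by i+8, so successive shifts are 8, 9, 10, ….
Applying it to proof: p+8=x, r+9=a, o+10=y, o+11=z, f+12=r.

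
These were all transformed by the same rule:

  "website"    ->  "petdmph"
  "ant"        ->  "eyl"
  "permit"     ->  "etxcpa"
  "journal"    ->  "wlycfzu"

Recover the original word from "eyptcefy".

The output letters match the input read backwards, each shifted +11: website reversed is etisbew. Read the word backwards and shift each letter +11.
Decoding eyptcefy: shift back: e−11=t, y−11=n, p−11=e, t−11=i, c−11=r, e−11=t, f−11=u, y−11=n → tneirtun; then reverse → nutrient.

nutrient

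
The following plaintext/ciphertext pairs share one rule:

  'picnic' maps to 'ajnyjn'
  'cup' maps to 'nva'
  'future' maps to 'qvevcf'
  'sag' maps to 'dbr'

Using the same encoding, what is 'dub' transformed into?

ovm

The shift depends on letter class: consonant p→a is +11, but vowel i→j is +1. Vowels shift forward by 1 and consonants shift forward by 11.
For dub: d(cons)+11=o, u(vowel)+1=v, b(cons)+11=m.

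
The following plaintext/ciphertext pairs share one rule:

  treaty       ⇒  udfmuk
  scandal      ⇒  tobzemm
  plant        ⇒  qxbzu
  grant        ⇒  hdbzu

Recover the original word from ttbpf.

shade

Shifts by position in treaty: pos 0: t→u (+1), pos 1: r→d (+12), pos 2: e→f (+1), pos 3: a→m (+12) — repeating every 2. A repeating key of period 2 is used — shifts +1, +12 over and over.
Decoding ttbpf: t−1=s, t−12=h, b−1=a, p−12=d, f−1=e.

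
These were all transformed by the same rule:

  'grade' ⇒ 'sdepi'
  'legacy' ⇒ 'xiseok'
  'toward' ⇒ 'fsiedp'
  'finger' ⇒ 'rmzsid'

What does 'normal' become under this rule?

The shift depends on letter class: consonant g→s is +12, but vowel a→e is +4. Vowels shift forward by 4 and consonants shift forward by 12.
For normal: n(cons)+12=z, o(vowel)+4=s, r(cons)+12=d, m(cons)+12=y, a(vowel)+4=e, l(cons)+12=x.

zsdyex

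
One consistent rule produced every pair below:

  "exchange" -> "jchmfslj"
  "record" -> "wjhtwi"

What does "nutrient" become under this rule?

Compare letters: e→j is +5, x→c is +5, c→h is +5 — a constant shift. It's a constant shift of +5 (ROT5).
On nutrient: n+5=s, u+5=z, t+5=y, r+5=w, i+5=n, e+5=j, n+5=s, t+5=y.

szywnjsy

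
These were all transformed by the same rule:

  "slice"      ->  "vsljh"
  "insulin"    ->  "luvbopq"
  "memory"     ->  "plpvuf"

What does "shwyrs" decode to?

Shifts by position in slice: pos 0: s→v (+3), pos 1: l→s (+7), pos 2: i→l (+3), pos 3: c→j (+7) — repeating every 2. The shifts repeat in a cycle of length 2: positions 0,1,… shift by +3, +7, then the pattern repeats.
Decoding shwyrs: s−3=p, h−7=a, w−3=t, y−7=r, r−3=o, s−7=l.

patrol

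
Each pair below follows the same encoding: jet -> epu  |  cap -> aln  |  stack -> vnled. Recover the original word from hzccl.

arrow

The output letters match the input read backwards, each shifted +11: jet reversed is tej. Two steps: reverse the string, then apply a Caesar shift of +11.
Decoding hzccl: shift back: h−11=w, z−11=o, c−11=r, c−11=r, l−11=a → worra; then reverse → arrow.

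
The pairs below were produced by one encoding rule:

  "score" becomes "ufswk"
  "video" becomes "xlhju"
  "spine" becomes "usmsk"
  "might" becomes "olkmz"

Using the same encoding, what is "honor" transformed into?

In score: s→u is +2, c→f is +3, o→s is +4, r→w is +5 — the shift increases by 1 each position. Letter i (0-indexed) is shifted by i+2, so successive shifts are 2, 3, 4, ….
For honor: h+2=j, o+3=r, n+4=r, o+5=t, r+6=x.

jrrtx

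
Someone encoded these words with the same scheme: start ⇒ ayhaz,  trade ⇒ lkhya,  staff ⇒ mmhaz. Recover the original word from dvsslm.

The output letters match the input read backwards, each shifted +7: start reversed is trats. Read the word backwards and shift each letter +7.
Decoding dvsslm: shift back: d−7=w, v−7=o, s−7=l, s−7=l, l−7=e, m−7=f → wollef; then reverse → fellow.

fellow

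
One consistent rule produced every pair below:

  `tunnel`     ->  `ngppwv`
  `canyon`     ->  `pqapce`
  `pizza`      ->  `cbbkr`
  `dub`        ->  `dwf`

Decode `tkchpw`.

The output letters match the input read backwards, each shifted +2: tunnel reversed is lennut. Two steps: reverse the string, then apply a Caesar shift of +2.
Undoing it on tkchpw: shift back: t−2=r, k−2=i, c−2=a, h−2=f, p−2=n, w−2=u → riafnu; then reverse → unfair.

unfair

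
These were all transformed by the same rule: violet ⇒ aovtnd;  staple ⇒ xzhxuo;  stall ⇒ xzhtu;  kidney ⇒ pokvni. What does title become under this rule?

In violet: v→a is +5, i→o is +6, o→v is +7, l→t is +8 — the shift increases by 1 each position. The shift increases by 1 at each position, starting from +5: 5, 6, 7, ….
Applying it to title: t+5=y, i+6=o, t+7=a, l+8=t, e+9=n.

yoatn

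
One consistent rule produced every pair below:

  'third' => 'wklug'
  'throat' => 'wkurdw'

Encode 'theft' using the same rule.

wkhiw

Compare letters: t→w is +3, h→k is +3, i→l is +3 — a constant shift. This is a Caesar cipher with shift 3.
Applying it to theft: t+3=w, h+3=k, e+3=h, f+3=i, t+3=w.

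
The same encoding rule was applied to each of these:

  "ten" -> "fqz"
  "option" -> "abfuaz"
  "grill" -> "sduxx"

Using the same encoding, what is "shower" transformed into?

etaiqd

Each letter is shifted forward by 12 in the alphabet (a Caesar shift of +12).
For shower: s+12=e, h+12=t, o+12=a, w+12=i, e+12=q, r+12=d.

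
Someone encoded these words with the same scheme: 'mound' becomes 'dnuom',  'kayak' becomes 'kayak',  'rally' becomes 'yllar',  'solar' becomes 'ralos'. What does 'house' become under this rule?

esuoh

The output letters match the input read backwards: mound reversed is dnuom. The word is simply reversed.
Applying it to house: reverse → esuoh.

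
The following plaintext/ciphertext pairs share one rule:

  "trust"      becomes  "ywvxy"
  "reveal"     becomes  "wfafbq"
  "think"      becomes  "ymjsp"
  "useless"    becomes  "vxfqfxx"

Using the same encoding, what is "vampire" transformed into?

abrujwf

The shift depends on letter class: consonant t→y is +5, but vowel u→v is +1. Vowels shift forward by 1 and consonants shift forward by 5.
Applying it to vampire: v(cons)+5=a, a(vowel)+1=b, m(cons)+5=r, p(cons)+5=u, i(vowel)+1=j, r(cons)+5=w, e(vowel)+1=f.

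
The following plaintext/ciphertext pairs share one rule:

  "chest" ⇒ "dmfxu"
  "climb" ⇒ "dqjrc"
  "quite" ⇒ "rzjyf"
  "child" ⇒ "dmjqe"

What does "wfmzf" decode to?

It's a Vigenère-style cipher with numeric key [1,5]: position i shifts by key[i mod 2].
Decoding wfmzf: w−1=v, f−5=a, m−1=l, z−5=u, f−1=e.

value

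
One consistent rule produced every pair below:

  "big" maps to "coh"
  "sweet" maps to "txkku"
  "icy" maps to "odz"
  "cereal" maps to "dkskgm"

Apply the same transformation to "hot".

iuu

The shift depends on letter class: consonant b→c is +1, but vowel i→o is +6. The rule splits by letter class: vowels +6, consonants +1.
On hot: h(cons)+1=i, o(vowel)+6=u, t(cons)+1=u.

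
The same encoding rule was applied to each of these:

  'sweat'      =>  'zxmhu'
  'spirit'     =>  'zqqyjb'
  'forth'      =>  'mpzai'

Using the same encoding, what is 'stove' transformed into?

Shifts by position in sweat: pos 0: s→z (+7), pos 1: w→x (+1), pos 2: e→m (+8), pos 3: a→h (+7), pos 4: t→u (+1) — repeating every 3. The shifts repeat in a cycle of length 3: positions 0,1,… shift by +7, +1, +8, then the pattern repeats.
For stove: s+7=z, t+1=u, o+8=w, v+7=c, e+1=f.

zuwcf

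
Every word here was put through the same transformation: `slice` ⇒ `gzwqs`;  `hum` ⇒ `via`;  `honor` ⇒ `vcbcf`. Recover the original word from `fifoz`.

Compare letters: s→g is +14, l→z is +14, i→w is +14 — a constant shift. It's a constant shift of +14 (ROT14).
Decoding fifoz: f−14=r, i−14=u, f−14=r, o−14=a, z−14=l.

rural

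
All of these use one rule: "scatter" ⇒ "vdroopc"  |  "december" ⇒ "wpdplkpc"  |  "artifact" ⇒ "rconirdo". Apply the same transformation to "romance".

cxlredp

s(18)→v(21) and c(2)→d(3) fit y≡19x+17 (mod 26); the inverse of 19 mod 26 is 11. Treating letters as 0–25, the rule is x ↦ 19x + 17 (mod 26).
On romance: r(17)→19·17+17≡2=c; o(14)→19·14+17≡23=x; m(12)→19·12+17≡11=l; a(0)→19·0+17≡17=r; n(13)→19·13+17≡4=e; c(2)→19·2+17≡3=d; e(4)→19·4+17≡15=p (all mod 26).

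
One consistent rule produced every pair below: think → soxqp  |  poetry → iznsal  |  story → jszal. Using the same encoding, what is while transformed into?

t(19)→s(18) and h(7)→o(14) fit y≡9x+3 (mod 26); the inverse of 9 mod 26 is 3. Each letter's alphabet position (a=0..z=25) is mapped through 9·x+3 mod 26 — an affine cipher.
On while: w(22)→9·22+3≡19=t; h(7)→9·7+3≡14=o; i(8)→9·8+3≡23=x; l(11)→9·11+3≡24=y; e(4)→9·4+3≡13=n (all mod 26).

toxyn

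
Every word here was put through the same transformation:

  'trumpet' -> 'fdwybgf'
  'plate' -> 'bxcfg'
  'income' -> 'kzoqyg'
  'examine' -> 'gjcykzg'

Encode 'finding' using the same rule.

Two shifts are in play — +2 for a/e/i/o/u, +12 for every other letter.
On finding: f(cons)+12=r, i(vowel)+2=k, n(cons)+12=z, d(cons)+12=p, i(vowel)+2=k, n(cons)+12=z, g(cons)+12=s.

rkzpkzs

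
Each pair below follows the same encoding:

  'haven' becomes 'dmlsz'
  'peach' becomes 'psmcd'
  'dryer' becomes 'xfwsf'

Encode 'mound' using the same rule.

Each letter's alphabet position (a=0..z=25) is mapped through 21·x+12 mod 26 — an affine cipher.
On mound: m(12)→21·12+12≡4=e; o(14)→21·14+12≡20=u; u(20)→21·20+12≡16=q; n(13)→21·13+12≡25=z; d(3)→21·3+12≡23=x (all mod 26).

euqzx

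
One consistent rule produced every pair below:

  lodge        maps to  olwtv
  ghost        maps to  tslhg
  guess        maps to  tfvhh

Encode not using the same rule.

Each pair mirrors across the alphabet (l↔o, o↔l, d↔w): positions sum to 25. Each letter is replaced by its mirror in the alphabet: a↔z, b↔y, c↔x, and so on (the Atbash cipher).
On not: n↔m, o↔l, t↔g.

mlg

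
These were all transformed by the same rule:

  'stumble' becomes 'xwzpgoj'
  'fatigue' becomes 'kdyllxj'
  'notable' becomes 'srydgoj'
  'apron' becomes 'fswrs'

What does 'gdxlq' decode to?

It's a Vigenère-style cipher with numeric key [5,3]: position i shifts by key[i mod 2].
Reversing it on gdxlq: g−5=b, d−3=a, x−5=s, l−3=i, q−5=l.

basil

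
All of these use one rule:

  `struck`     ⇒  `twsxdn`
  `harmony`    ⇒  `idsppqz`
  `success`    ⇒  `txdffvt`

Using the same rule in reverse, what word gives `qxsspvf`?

purpose

It's a Vigenère-style cipher with numeric key [1,3]: position i shifts by key[i mod 2].
Decoding qxsspvf: q−1=p, x−3=u, s−1=r, s−3=p, p−1=o, v−3=s, f−1=e.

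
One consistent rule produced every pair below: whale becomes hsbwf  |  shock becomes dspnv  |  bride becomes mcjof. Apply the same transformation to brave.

The rule splits by letter class: vowels +1, consonants +11.
Applying it to brave: b(cons)+11=m, r(cons)+11=c, a(vowel)+1=b, v(cons)+11=g, e(vowel)+1=f.

mcbgf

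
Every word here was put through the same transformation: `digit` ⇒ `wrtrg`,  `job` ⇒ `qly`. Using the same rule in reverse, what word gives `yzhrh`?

Each pair mirrors across the alphabet (d↔w, i↔r, g↔t): positions sum to 25. Each letter is replaced by its mirror in the alphabet: a↔z, b↔y, c↔x, and so on (the Atbash cipher).
Decoding yzhrh: y↔b, z↔a, h↔s, r↔i, h↔s.

basis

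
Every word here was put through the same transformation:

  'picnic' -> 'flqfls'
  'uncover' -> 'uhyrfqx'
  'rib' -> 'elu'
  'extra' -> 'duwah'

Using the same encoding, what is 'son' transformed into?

The word is reversed, then every letter is shifted forward by 3.
On son: reverse → nos; then shift: n+3=q, o+3=r, s+3=v.

qrv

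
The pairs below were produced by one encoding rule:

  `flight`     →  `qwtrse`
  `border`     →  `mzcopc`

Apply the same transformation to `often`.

Compare letters: f→q is +11, l→w is +11, i→t is +11 — a constant shift. This is a Caesar cipher with shift 11.
On often: o+11=z, f+11=q, t+11=e, e+11=p, n+11=y.

zqepy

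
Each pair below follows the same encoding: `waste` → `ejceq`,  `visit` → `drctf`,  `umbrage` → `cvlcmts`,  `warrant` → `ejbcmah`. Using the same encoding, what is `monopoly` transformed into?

In waste: w→e is +8, a→j is +9, s→c is +10, t→e is +11 — the shift increases by 1 each position. The shift increases by 1 at each position, starting from +8: 8, 9, 10, ….
For monopoly: m+8=u, o+9=x, n+10=x, o+11=z, p+12=b, o+13=b, l+14=z, y+15=n.

uxxzbbzn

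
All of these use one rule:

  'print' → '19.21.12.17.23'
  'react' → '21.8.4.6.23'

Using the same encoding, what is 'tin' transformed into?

23.12.17

p is letter #16 and maps to 19: an offset of 3. Each letter is replaced by its alphabet position (a=1..z=26) + 3.
For tin: t=20→23, i=9→12, n=14→17.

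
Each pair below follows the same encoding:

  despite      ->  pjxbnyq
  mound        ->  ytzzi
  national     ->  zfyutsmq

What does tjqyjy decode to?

Shifts by position in despite: pos 0: d→p (+12), pos 1: e→j (+5), pos 2: s→x (+5), pos 3: p→b (+12), pos 4: i→n (+5), pos 5: t→y (+5) — repeating every 3. It's a Vigenère-style cipher with numeric key [12,5,5]: position i shifts by key[i mod 3].
Reversing it on tjqyjy: t−12=h, j−5=e, q−5=l, y−12=m, j−5=e, y−5=t.

helmet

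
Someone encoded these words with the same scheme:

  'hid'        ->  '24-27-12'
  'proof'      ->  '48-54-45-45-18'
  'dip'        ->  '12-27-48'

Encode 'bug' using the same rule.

6-63-21

h(#8)→24 and i(#9)→27: differences scale by 3, so n = 3·pos + 0. With a=1..z=26, the number is 3·pos.
For bug: b=2→6, u=21→63, g=7→21.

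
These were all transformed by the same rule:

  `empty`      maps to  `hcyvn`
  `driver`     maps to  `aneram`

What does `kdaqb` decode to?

shrub

The output letters match the input read backwards, each shifted +9: empty reversed is ytpme. The word is reversed, then every letter is shifted forward by 9.
Reversing it on kdaqb: shift back: k−9=b, d−9=u, a−9=r, q−9=h, b−9=s → burhs; then reverse → shrub.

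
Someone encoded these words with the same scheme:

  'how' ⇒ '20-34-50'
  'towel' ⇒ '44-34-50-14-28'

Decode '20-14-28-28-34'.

h(#8)→20 and o(#15)→34: differences scale by 2, so n = 2·pos + 4. With a=1..z=26, the number is 2·pos + 4.
Reversing it on 20-14-28-28-34: 20→(20−4)÷2=8=h, 14→(14−4)÷2=5=e, 28→(28−4)÷2=12=l, 28→(28−4)÷2=12=l, 34→(34−4)÷2=15=o.

hello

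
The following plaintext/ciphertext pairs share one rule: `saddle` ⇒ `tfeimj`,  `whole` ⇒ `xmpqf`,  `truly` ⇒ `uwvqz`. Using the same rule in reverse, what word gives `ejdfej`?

It's a Vigenère-style cipher with numeric key [1,5]: position i shifts by key[i mod 2].
Reversing it on ejdfej: e−1=d, j−5=e, d−1=c, f−5=a, e−1=d, j−5=e.

decade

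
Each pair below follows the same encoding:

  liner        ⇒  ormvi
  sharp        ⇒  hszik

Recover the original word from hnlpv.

Each pair mirrors across the alphabet (l↔o, i↔r, n↔m): positions sum to 25. Letters are reflected about the middle of the alphabet (position → 25−position): Atbash.
Reversing it on hnlpv: h↔s, n↔m, l↔o, p↔k, v↔e.

smoke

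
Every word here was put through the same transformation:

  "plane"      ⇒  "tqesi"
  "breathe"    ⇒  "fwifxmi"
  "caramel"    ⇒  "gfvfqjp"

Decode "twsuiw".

proper

Shifts by position in plane: pos 0: p→t (+4), pos 1: l→q (+5), pos 2: a→e (+4), pos 3: n→s (+5) — repeating every 2. The shifts repeat in a cycle of length 2: positions 0,1,… shift by +4, +5, then the pattern repeats.
Reversing it on twsuiw: t−4=p, w−5=r, s−4=o, u−5=p, i−4=e, w−5=r.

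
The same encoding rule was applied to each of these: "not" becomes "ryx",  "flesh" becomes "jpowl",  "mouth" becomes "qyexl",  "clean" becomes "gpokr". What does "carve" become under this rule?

The rule splits by letter class: vowels +10, consonants +4.
For carve: c(cons)+4=g, a(vowel)+10=k, r(cons)+4=v, v(cons)+4=z, e(vowel)+10=o.

gkvzo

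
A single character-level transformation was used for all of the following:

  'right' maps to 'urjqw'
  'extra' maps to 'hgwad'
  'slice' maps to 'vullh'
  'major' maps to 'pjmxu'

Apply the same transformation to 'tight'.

Shifts by position in right: pos 0: r→u (+3), pos 1: i→r (+9), pos 2: g→j (+3), pos 3: h→q (+9) — repeating every 2. It's a Vigenère-style cipher with numeric key [3,9]: position i shifts by key[i mod 2].
For tight: t+3=w, i+9=r, g+3=j, h+9=q, t+3=w.

wrjqw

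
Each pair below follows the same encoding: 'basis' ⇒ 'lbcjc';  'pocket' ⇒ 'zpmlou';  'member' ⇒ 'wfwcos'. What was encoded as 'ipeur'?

Shifts by position in basis: pos 0: b→l (+10), pos 1: a→b (+1), pos 2: s→c (+10), pos 3: i→j (+1) — repeating every 2. A repeating key of period 2 is used — shifts +10, +1 over and over.
Undoing it on ipeur: i−10=y, p−1=o, e−10=u, u−1=t, r−10=h.

youth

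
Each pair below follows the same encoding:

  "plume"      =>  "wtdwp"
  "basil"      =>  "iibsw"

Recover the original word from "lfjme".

exact

Letter i (0-indexed) is shifted by i+7, so successive shifts are 7, 8, 9, ….
Undoing it on lfjme: l−7=e, f−8=x, j−9=a, m−10=c, e−11=t.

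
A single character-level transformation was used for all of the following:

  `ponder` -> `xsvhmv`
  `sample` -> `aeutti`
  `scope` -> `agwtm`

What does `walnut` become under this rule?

The shifts repeat in a cycle of length 2: positions 0,1,… shift by +8, +4, then the pattern repeats.
For walnut: w+8=e, a+4=e, l+8=t, n+4=r, u+8=c, t+4=x.

eetrcx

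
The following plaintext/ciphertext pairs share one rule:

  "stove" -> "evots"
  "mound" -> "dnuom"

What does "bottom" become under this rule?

The output letters match the input read backwards: stove reversed is evots. The word is simply reversed.
On bottom: reverse → mottob.

mottob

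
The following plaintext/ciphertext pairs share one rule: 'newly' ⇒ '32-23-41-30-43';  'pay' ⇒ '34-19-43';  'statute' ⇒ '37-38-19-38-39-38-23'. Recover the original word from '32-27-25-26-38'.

n is letter #14 and maps to 32: an offset of 18. Each letter is replaced by its alphabet position (a=1..z=26) + 18.
Decoding 32-27-25-26-38: 32→(32−18)÷1=14=n, 27→(27−18)÷1=9=i, 25→(25−18)÷1=7=g, 26→(26−18)÷1=8=h, 38→(38−18)÷1=20=t.

night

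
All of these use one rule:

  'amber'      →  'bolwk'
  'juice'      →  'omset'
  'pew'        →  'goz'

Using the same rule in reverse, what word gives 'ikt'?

jay

The output letters match the input read backwards, each shifted +10: amber reversed is rebma. Two steps: reverse the string, then apply a Caesar shift of +10.
Decoding ikt: shift back: i−10=y, k−10=a, t−10=j → yaj; then reverse → jay.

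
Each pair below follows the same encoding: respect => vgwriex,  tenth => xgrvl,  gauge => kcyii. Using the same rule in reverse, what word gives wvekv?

stair

Shifts by position in respect: pos 0: r→v (+4), pos 1: e→g (+2), pos 2: s→w (+4), pos 3: p→r (+2) — repeating every 2. It's a Vigenère-style cipher with numeric key [4,2]: position i shifts by key[i mod 2].
Reversing it on wvekv: w−4=s, v−2=t, e−4=a, k−2=i, v−4=r.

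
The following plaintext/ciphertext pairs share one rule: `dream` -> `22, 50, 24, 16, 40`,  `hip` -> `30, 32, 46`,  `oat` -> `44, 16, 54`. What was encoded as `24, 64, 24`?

eye

Each letter becomes 2×(its alphabet position, a=1..z=26) + 14.
Undoing it on 24, 64, 24: 24→(24−14)÷2=5=e, 64→(64−14)÷2=25=y, 24→(24−14)÷2=5=e.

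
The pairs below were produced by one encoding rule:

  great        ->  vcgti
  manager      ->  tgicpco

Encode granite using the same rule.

gvkpcti

The output letters match the input read backwards, each shifted +2: great reversed is taerg. Two steps: reverse the string, then apply a Caesar shift of +2.
On granite: reverse → etinarg; then shift: e+2=g, t+2=v, i+2=k, n+2=p, a+2=c, r+2=t, g+2=i.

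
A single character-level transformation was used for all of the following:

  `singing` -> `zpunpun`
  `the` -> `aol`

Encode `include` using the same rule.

This is a Caesar cipher with shift 7.
Applying it to include: i+7=p, n+7=u, c+7=j, l+7=s, u+7=b, d+7=k, e+7=l.

pujsbkl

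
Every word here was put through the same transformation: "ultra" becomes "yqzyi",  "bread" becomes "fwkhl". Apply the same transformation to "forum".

In ultra: u→y is +4, l→q is +5, t→z is +6, r→y is +7 — the shift increases by 1 each position. The shift increases by 1 at each position, starting from +4: 4, 5, 6, ….
Applying it to forum: f+4=j, o+5=t, r+6=x, u+7=b, m+8=u.

jtxbu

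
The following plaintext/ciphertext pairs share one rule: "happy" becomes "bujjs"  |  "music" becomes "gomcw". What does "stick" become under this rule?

mncwe

This is a Caesar cipher with shift 20.
Applying it to stick: s+20=m, t+20=n, i+20=c, c+20=w, k+20=e.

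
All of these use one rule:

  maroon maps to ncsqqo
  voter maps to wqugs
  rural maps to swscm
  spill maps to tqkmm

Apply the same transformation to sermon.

The rule splits by letter class: vowels +2, consonants +1.
On sermon: s(cons)+1=t, e(vowel)+2=g, r(cons)+1=s, m(cons)+1=n, o(vowel)+2=q, n(cons)+1=o.

tgsnqo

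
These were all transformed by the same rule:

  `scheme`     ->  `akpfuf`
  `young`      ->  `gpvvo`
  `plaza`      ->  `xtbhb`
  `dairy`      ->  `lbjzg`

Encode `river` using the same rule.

The shift depends on letter class: consonant s→a is +8, but vowel e→f is +1. Vowels shift forward by 1 and consonants shift forward by 8.
On river: r(cons)+8=z, i(vowel)+1=j, v(cons)+8=d, e(vowel)+1=f, r(cons)+8=z.

zjdfz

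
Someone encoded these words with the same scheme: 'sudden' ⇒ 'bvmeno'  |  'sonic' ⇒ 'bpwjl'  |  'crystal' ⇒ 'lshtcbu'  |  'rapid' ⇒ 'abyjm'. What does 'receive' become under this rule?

The shifts repeat in a cycle of length 2: positions 0,1,… shift by +9, +1, then the pattern repeats.
Applying it to receive: r+9=a, e+1=f, c+9=l, e+1=f, i+9=r, v+1=w, e+9=n.

aflfrwn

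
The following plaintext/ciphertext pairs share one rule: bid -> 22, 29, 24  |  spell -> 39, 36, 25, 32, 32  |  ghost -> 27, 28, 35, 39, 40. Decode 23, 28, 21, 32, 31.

chalk

b is letter #2 and maps to 22: an offset of 20. The number is (letter's place in the alphabet, a=1) + 20.
Reversing it on 23, 28, 21, 32, 31: 23→(23−20)÷1=3=c, 28→(28−20)÷1=8=h, 21→(21−20)÷1=1=a, 32→(32−20)÷1=12=l, 31→(31−20)÷1=11=k.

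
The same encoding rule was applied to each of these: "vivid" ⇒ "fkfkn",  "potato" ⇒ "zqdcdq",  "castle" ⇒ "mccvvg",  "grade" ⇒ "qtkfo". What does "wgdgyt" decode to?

Shifts by position in vivid: pos 0: v→f (+10), pos 1: i→k (+2), pos 2: v→f (+10), pos 3: i→k (+2) — repeating every 2. It's a Vigenère-style cipher with numeric key [10,2]: position i shifts by key[i mod 2].
Reversing it on wgdgyt: w−10=m, g−2=e, d−10=t, g−2=e, y−10=o, t−2=r.

meteor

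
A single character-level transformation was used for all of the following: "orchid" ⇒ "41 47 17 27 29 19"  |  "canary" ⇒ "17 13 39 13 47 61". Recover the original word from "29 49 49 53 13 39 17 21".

issuance

o(#15)→41 and r(#18)→47: differences scale by 2, so n = 2·pos + 11. Each letter becomes 2×(its alphabet position, a=1..z=26) + 11.
Undoing it on 29 49 49 53 13 39 17 21: 29→(29−11)÷2=9=i, 49→(49−11)÷2=19=s, 49→(49−11)÷2=19=s, 53→(53−11)÷2=21=u, 13→(13−11)÷2=1=a, 39→(39−11)÷2=14=n, 17→(17−11)÷2=3=c, 21→(21−11)÷2=5=e.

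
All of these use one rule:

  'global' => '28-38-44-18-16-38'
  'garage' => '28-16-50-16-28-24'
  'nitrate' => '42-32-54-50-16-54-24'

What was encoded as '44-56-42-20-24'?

g(#7)→28 and l(#12)→38: differences scale by 2, so n = 2·pos + 14. With a=1..z=26, the number is 2·pos + 14.
Undoing it on 44-56-42-20-24: 44→(44−14)÷2=15=o, 56→(56−14)÷2=21=u, 42→(42−14)÷2=14=n, 20→(20−14)÷2=3=c, 24→(24−14)÷2=5=e.

ounce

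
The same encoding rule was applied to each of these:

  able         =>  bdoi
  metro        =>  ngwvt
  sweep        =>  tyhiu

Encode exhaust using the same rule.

fzkezya

The shift increases by 1 at each position, starting from +1: 1, 2, 3, ….
On exhaust: e+1=f, x+2=z, h+3=k, a+4=e, u+5=z, s+6=y, t+7=a.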